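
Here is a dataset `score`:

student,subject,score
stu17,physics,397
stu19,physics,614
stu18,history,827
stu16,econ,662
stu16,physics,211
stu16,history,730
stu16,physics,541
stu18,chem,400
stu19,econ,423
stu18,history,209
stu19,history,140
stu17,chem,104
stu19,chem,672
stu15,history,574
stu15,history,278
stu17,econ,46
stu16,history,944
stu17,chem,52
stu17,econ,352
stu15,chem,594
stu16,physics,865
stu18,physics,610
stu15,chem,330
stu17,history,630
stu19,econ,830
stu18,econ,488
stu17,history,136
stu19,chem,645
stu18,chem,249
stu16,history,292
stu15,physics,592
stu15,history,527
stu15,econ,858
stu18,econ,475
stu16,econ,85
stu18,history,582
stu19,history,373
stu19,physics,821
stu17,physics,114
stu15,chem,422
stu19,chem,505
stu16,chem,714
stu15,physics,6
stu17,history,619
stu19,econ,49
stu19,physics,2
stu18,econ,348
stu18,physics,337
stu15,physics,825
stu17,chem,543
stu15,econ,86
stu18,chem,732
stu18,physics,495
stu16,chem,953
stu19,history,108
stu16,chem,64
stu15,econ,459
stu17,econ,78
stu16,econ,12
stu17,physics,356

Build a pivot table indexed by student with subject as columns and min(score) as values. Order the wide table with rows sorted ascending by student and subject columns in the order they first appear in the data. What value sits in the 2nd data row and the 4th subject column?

With rows sorted ascending by student, row 2 is student=stu16. subject columns in first-appearance order: physics, history, econ, chem; column 4 is chem.
Long rows with student=stu16, subject=chem: min(714, 953, 64) = 64.

64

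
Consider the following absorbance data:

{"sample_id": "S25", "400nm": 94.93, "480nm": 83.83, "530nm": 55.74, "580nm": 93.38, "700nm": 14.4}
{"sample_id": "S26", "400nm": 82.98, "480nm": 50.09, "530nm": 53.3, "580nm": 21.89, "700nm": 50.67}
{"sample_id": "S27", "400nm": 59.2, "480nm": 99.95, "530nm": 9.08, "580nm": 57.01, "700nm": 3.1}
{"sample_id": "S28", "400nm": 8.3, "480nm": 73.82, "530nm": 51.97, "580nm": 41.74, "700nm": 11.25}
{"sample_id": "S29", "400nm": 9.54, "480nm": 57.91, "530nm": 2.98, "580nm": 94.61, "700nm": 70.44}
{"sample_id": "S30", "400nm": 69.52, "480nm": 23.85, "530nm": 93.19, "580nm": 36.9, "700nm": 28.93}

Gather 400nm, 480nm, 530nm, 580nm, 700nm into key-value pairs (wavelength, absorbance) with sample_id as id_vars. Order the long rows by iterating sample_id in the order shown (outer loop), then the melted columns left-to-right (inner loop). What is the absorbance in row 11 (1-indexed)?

30 rows total (6 × 5). Row 11: index ⌊(11-1)/5⌋ = 2 into sample_id → S27; (11-1) mod 5 = 0 into the melted columns → 400nm.
So row 11 is (S27, 400nm, 59.2); absorbance = 59.2.

59.2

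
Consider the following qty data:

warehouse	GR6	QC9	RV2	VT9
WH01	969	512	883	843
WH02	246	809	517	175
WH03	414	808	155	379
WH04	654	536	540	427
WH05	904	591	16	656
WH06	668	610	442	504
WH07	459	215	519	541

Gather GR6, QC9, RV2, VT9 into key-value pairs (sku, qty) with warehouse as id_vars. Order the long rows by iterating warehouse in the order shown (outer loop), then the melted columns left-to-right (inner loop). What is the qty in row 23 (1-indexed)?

442

28 rows total (7 × 4). Row 23: index ⌊(23-1)/4⌋ = 5 into warehouse → WH06; (23-1) mod 4 = 2 into the melted columns → RV2.
So row 23 is (WH06, RV2, 442); qty = 442.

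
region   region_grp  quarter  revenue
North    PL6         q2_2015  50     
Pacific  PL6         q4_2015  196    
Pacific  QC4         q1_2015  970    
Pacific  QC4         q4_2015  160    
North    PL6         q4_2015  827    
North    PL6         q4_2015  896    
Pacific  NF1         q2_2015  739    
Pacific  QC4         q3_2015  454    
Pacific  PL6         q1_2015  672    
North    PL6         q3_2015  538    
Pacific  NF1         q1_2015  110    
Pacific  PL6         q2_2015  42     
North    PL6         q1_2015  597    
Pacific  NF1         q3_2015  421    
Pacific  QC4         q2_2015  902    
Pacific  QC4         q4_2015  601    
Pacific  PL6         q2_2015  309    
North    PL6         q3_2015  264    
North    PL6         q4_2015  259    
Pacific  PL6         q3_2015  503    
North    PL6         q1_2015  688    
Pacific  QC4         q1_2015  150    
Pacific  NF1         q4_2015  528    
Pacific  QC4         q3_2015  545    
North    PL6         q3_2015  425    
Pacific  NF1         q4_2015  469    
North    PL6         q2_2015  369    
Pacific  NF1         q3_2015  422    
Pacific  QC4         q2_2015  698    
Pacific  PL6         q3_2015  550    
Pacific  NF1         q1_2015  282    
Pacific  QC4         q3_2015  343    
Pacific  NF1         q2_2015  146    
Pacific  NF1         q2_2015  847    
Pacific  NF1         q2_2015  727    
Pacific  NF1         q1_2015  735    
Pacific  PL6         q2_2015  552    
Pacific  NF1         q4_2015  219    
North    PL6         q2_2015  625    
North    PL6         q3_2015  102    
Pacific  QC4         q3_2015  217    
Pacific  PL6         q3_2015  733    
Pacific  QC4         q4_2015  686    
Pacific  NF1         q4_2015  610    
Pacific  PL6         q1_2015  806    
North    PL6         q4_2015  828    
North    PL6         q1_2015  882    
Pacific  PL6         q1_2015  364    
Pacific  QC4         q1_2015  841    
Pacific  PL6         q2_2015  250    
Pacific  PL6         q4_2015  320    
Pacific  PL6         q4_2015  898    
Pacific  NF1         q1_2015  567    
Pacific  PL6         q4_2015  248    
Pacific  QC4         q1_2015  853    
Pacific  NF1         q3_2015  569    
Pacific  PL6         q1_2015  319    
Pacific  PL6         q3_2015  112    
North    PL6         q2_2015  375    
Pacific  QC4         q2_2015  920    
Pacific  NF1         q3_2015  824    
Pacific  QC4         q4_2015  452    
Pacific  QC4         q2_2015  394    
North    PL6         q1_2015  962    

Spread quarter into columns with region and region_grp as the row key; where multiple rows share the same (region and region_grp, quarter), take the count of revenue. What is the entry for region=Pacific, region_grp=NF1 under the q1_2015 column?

Rows with region=Pacific, region_grp=NF1 and quarter=q1_2015: revenue values are 110, 282, 735, 567.
4 rows match — count = 4.

4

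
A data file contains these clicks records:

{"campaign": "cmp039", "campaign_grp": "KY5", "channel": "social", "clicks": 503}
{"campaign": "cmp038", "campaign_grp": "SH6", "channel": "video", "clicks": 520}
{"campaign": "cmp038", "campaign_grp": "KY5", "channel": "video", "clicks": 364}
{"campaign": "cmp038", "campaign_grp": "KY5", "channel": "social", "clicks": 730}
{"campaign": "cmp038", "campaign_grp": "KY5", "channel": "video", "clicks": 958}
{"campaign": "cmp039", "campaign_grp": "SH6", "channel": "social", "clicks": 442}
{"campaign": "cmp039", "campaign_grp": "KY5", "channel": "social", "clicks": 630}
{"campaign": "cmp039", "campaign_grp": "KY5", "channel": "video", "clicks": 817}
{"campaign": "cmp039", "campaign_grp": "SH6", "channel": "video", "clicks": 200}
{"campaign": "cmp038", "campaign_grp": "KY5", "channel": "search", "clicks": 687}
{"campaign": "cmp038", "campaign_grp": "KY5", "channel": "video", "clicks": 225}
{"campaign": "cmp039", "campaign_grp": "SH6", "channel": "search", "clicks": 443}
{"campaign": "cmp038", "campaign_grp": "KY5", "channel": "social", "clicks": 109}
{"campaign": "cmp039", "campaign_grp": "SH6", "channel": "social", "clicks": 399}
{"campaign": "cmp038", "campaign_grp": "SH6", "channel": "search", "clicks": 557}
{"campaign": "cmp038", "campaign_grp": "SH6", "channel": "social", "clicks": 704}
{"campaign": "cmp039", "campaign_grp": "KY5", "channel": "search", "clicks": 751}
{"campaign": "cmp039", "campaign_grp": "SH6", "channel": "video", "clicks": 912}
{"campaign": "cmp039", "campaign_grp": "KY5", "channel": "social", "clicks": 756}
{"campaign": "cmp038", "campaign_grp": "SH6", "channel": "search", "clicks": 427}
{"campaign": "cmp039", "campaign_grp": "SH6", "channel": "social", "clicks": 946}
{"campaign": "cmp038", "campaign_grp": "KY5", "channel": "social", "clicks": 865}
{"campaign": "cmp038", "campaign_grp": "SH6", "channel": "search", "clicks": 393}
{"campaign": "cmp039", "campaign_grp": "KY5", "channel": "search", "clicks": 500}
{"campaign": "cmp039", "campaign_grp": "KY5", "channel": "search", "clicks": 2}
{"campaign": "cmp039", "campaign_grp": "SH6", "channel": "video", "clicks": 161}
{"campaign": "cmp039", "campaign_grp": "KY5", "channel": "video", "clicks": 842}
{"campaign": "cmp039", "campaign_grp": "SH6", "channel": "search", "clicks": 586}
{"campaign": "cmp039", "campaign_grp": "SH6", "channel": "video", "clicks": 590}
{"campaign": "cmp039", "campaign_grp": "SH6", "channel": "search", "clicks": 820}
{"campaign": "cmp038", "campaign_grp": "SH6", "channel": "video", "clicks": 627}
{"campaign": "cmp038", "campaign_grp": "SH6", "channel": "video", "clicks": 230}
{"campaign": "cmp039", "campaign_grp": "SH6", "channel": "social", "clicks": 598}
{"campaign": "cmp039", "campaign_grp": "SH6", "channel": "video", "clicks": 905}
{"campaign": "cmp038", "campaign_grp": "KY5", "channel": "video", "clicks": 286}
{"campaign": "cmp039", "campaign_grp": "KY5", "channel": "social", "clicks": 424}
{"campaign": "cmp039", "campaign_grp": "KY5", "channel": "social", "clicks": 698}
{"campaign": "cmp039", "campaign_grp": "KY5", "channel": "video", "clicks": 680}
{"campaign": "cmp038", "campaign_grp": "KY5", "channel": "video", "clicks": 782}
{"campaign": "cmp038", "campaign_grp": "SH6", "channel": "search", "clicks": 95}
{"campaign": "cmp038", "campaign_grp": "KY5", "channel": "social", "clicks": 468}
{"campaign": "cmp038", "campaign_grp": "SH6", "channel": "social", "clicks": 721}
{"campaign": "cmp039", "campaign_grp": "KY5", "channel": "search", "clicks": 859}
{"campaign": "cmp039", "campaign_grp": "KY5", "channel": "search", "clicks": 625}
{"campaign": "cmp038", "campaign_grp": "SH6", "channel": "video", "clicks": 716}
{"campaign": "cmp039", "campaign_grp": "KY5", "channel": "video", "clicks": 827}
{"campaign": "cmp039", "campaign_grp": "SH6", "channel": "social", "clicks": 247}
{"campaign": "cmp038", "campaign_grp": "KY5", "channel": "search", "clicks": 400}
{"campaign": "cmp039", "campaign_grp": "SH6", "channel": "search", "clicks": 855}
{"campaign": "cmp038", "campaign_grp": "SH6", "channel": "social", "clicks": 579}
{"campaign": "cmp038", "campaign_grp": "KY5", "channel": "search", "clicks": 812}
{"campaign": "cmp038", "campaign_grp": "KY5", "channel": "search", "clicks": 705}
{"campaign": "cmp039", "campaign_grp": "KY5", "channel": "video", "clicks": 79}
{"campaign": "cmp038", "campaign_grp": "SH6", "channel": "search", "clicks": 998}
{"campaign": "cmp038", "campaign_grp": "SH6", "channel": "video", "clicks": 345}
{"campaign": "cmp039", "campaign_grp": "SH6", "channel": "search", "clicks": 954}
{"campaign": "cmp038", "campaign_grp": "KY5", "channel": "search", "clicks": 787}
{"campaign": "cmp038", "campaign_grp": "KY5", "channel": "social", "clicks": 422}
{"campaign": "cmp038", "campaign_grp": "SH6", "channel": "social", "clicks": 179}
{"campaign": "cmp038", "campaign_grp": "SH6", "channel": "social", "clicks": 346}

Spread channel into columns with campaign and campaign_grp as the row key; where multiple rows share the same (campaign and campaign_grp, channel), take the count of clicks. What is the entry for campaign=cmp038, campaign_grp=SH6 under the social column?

5

Rows with campaign=cmp038, campaign_grp=SH6 and channel=social: clicks values are 704, 721, 579, 179, 346.
5 rows match — count = 5.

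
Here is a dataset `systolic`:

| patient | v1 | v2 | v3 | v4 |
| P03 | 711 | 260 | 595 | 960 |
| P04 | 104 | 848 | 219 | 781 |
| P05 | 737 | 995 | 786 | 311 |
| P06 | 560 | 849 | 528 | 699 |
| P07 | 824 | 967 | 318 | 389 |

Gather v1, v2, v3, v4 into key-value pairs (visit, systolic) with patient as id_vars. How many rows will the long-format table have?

20

5 patient values × 4 melted columns = 20 rows.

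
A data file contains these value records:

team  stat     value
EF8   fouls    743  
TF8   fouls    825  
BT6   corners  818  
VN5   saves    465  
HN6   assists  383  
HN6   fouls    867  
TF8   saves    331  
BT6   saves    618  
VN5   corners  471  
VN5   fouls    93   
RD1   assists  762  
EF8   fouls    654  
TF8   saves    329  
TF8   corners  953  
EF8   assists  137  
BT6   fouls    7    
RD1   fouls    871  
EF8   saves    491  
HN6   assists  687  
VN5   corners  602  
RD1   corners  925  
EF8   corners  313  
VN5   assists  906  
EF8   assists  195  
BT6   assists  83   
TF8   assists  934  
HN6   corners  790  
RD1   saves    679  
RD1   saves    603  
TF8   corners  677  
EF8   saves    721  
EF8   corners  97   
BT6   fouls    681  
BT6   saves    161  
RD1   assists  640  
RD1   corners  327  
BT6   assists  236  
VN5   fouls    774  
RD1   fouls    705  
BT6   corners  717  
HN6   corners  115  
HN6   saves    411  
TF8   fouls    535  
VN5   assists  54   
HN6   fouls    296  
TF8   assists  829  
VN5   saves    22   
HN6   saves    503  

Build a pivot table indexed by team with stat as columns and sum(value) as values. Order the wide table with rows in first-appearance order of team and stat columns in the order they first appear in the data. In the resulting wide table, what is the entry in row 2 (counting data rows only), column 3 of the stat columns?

660

With rows in first-appearance order of team, row 2 is team=TF8. stat columns in first-appearance order: fouls, corners, saves, assists; column 3 is saves.
Long rows with team=TF8, stat=saves: 331 + 329 = 660.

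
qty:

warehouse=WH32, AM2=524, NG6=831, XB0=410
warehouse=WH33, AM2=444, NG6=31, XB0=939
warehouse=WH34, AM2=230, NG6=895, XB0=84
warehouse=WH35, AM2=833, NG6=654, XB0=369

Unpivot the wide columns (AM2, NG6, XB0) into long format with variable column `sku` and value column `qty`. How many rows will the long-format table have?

4 warehouse values × 3 melted columns = 12 rows.

12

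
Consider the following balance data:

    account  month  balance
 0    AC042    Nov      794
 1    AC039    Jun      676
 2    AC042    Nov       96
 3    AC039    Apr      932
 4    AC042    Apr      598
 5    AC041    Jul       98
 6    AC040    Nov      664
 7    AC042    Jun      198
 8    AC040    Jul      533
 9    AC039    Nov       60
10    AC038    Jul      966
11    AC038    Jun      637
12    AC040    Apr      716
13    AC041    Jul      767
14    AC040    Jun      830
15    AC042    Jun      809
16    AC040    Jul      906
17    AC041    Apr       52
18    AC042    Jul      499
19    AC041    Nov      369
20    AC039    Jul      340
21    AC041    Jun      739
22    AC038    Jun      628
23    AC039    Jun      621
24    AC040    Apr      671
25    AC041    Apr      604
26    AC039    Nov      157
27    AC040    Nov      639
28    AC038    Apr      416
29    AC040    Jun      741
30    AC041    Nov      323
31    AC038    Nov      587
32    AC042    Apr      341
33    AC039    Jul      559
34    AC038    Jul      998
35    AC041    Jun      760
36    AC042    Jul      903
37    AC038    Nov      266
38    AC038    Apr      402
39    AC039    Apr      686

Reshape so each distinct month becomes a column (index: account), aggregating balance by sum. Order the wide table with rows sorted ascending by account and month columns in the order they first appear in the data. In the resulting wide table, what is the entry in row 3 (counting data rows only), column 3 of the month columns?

With rows sorted ascending by account, row 3 is account=AC040. month columns in first-appearance order: Nov, Jun, Apr, Jul; column 3 is Apr.
Long rows with account=AC040, month=Apr: 716 + 671 = 1387.

1387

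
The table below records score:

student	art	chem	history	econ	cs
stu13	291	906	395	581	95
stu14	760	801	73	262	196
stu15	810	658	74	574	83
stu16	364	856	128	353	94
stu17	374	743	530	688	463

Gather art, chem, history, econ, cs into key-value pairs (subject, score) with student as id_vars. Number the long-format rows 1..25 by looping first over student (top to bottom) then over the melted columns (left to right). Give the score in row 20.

94

25 rows total (5 × 5). Row 20: index ⌊(20-1)/5⌋ = 3 into student → stu16; (20-1) mod 5 = 4 into the melted columns → cs.
So row 20 is (stu16, cs, 94); score = 94.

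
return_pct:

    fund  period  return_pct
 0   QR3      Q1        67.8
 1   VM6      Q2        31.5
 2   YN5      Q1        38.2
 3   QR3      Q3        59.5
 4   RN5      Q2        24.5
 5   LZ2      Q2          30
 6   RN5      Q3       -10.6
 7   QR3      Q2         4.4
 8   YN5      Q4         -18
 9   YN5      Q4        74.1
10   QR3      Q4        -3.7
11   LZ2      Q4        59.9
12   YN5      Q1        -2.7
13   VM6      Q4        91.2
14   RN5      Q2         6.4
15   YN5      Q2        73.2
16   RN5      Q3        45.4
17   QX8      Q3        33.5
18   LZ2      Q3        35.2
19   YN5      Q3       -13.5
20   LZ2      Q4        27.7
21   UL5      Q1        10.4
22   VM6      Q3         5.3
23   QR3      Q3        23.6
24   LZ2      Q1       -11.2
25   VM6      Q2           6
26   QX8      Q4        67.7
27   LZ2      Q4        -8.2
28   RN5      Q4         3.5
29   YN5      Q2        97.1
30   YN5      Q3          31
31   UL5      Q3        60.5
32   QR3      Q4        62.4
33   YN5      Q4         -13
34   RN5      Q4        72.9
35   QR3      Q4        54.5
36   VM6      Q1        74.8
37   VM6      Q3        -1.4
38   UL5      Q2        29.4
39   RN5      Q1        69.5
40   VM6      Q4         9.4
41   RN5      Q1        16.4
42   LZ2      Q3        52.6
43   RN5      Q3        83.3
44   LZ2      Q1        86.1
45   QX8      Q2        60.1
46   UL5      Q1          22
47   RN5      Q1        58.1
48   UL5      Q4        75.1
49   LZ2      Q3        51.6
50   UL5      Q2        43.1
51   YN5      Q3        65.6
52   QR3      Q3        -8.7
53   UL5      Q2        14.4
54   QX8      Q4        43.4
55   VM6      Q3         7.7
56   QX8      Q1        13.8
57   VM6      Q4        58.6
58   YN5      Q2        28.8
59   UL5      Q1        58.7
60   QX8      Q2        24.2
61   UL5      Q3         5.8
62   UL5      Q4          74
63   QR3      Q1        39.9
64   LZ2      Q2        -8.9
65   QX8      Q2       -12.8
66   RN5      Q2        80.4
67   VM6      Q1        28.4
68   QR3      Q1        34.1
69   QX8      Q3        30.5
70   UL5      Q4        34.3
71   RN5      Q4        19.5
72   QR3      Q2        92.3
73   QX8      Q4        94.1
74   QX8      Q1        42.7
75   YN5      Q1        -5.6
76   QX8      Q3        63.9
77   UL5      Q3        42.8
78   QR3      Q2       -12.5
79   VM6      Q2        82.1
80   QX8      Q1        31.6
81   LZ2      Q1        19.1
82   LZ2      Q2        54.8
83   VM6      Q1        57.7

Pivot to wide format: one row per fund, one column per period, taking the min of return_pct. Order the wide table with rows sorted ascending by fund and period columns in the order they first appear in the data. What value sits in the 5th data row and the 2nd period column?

14.4

With rows sorted ascending by fund, row 5 is fund=UL5. period columns in first-appearance order: Q1, Q2, Q3, Q4; column 2 is Q2.
Long rows with fund=UL5, period=Q2: min(29.4, 43.1, 14.4) = 14.4.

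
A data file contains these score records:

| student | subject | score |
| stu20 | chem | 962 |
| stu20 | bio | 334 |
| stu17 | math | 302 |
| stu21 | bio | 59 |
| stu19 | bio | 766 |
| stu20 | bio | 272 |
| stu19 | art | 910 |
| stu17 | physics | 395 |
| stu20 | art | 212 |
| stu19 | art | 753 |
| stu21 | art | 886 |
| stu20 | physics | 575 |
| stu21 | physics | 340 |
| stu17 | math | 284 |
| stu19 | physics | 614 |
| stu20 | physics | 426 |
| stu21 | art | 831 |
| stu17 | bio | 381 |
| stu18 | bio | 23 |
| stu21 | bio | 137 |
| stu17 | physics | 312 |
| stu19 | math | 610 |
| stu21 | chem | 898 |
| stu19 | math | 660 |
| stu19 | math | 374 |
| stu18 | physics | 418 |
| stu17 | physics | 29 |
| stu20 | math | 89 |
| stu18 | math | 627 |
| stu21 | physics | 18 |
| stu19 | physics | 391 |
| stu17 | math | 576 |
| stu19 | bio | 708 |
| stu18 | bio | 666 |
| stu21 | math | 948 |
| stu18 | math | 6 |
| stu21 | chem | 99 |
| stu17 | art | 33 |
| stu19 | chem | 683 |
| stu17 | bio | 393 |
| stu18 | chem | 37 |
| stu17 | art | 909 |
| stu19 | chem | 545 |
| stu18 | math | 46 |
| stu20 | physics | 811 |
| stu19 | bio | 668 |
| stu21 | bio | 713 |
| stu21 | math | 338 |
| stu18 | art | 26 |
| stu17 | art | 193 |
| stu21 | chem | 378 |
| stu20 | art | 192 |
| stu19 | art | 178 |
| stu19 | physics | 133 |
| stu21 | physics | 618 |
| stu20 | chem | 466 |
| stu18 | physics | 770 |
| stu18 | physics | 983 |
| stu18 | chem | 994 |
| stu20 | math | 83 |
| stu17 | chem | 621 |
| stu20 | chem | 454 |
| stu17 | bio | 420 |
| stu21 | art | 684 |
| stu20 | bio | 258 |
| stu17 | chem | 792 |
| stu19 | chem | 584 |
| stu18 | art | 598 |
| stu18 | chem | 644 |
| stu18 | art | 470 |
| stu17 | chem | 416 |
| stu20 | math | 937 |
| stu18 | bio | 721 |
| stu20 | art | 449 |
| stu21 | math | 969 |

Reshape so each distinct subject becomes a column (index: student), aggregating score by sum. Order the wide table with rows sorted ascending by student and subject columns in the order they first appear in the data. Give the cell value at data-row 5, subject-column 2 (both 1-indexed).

909

With rows sorted ascending by student, row 5 is student=stu21. subject columns in first-appearance order: chem, bio, math, art, physics; column 2 is bio.
Long rows with student=stu21, subject=bio: 59 + 137 + 713 = 909.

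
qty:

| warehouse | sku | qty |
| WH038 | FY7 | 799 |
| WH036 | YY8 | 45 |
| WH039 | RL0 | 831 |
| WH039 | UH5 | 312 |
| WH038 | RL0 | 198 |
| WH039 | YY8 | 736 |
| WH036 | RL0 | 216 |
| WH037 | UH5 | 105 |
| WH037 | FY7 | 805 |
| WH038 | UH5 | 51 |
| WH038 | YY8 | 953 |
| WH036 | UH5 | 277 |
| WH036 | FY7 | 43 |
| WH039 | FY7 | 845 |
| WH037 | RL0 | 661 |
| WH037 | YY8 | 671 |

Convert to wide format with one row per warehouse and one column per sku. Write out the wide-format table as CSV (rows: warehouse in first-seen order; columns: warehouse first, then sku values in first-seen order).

Columns: warehouse plus the 4 distinct sku values (FY7, YY8, RL0, UH5).
For example, row WH038 column FY7 takes qty=799 from the long row (WH038, FY7).

warehouse,FY7,YY8,RL0,UH5
WH038,799,953,198,51
WH036,43,45,216,277
WH039,845,736,831,312
WH037,805,671,661,105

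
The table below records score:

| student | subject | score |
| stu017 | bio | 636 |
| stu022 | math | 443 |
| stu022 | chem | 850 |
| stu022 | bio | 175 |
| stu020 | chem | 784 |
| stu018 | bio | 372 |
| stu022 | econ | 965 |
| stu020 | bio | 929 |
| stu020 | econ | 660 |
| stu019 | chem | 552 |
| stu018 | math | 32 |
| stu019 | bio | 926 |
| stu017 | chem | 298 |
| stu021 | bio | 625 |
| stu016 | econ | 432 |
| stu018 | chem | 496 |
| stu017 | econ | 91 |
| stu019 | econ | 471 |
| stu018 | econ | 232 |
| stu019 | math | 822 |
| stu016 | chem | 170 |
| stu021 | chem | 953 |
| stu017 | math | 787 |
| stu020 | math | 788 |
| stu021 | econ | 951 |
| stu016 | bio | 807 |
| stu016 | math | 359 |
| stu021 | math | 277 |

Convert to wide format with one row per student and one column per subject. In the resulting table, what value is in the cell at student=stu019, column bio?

Wide layout: rows indexed by student, columns are the 4 distinct subject values (bio, math, chem, econ).
Cell (student=stu019, subject=bio) draws from the long row where student=stu019 and subject=bio, which has score=926.

926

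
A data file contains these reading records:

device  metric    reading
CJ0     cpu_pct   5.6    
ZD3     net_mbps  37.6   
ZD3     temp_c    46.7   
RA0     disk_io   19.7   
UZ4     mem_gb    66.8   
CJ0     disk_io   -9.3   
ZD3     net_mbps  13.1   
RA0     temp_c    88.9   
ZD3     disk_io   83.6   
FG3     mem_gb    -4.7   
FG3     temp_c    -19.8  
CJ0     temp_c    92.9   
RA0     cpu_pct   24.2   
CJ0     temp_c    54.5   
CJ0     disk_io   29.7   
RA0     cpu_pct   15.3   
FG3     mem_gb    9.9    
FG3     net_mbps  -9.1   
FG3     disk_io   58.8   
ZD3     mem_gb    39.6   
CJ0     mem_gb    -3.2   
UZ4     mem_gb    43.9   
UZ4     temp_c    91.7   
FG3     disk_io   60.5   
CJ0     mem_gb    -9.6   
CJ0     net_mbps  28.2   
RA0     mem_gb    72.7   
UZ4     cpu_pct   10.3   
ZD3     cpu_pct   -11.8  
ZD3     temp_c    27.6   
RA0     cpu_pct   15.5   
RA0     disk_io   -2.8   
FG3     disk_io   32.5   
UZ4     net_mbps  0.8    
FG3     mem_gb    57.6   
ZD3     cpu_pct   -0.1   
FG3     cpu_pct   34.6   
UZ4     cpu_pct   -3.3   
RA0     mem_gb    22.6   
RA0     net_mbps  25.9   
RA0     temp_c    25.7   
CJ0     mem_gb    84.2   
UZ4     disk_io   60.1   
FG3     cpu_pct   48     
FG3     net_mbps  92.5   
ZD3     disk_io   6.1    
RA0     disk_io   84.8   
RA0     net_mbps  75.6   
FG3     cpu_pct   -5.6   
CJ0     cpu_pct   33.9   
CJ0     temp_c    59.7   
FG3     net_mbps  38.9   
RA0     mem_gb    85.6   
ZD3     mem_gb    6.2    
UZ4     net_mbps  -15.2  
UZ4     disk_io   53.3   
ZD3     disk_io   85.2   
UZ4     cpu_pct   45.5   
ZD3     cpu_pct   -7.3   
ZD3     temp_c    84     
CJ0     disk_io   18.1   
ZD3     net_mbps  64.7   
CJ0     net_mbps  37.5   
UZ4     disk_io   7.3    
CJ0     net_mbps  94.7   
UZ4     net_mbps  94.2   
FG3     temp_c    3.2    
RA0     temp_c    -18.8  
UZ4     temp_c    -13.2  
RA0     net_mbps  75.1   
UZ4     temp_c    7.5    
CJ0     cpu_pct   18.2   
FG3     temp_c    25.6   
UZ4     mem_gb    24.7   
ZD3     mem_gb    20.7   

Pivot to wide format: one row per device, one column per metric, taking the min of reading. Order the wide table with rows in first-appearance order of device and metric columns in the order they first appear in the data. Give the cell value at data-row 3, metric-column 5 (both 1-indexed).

With rows in first-appearance order of device, row 3 is device=RA0. metric columns in first-appearance order: cpu_pct, net_mbps, temp_c, disk_io, mem_gb; column 5 is mem_gb.
Long rows with device=RA0, metric=mem_gb: min(72.7, 22.6, 85.6) = 22.6.

22.6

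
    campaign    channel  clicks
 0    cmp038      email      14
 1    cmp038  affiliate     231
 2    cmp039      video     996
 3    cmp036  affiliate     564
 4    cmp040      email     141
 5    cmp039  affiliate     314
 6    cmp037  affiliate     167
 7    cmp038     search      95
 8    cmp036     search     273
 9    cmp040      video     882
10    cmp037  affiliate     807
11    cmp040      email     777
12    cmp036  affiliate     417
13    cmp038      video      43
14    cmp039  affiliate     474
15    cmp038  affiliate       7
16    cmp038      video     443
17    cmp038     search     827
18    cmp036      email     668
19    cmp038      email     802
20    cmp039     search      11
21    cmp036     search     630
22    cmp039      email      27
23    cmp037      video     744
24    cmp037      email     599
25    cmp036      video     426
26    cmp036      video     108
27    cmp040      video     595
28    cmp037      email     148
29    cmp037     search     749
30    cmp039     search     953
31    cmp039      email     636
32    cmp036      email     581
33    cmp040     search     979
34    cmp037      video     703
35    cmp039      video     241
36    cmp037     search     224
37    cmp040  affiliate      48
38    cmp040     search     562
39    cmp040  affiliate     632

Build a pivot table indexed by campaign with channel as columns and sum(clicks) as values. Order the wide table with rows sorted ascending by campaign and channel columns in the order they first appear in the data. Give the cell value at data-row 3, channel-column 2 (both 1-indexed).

238

With rows sorted ascending by campaign, row 3 is campaign=cmp038. channel columns in first-appearance order: email, affiliate, video, search; column 2 is affiliate.
Long rows with campaign=cmp038, channel=affiliate: 231 + 7 = 238.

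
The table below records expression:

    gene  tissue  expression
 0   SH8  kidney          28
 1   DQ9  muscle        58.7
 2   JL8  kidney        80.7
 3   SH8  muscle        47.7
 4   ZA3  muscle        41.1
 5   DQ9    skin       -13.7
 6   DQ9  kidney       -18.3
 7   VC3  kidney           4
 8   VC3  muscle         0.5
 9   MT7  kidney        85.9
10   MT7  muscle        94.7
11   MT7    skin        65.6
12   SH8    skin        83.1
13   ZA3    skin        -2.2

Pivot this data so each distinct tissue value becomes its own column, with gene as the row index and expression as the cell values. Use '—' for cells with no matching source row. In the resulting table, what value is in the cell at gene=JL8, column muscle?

No long-format row has gene=JL8 and tissue=muscle, so the cell is —.

—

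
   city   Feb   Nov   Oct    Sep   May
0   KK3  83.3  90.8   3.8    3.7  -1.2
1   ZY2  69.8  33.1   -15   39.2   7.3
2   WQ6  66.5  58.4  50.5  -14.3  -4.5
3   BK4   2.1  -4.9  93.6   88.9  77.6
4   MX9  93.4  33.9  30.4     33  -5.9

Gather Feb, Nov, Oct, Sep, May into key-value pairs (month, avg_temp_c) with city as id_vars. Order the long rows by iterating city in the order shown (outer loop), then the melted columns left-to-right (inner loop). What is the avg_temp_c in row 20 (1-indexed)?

25 rows total (5 × 5). Row 20: index ⌊(20-1)/5⌋ = 3 into city → BK4; (20-1) mod 5 = 4 into the melted columns → May.
So row 20 is (BK4, May, 77.6); avg_temp_c = 77.6.

77.6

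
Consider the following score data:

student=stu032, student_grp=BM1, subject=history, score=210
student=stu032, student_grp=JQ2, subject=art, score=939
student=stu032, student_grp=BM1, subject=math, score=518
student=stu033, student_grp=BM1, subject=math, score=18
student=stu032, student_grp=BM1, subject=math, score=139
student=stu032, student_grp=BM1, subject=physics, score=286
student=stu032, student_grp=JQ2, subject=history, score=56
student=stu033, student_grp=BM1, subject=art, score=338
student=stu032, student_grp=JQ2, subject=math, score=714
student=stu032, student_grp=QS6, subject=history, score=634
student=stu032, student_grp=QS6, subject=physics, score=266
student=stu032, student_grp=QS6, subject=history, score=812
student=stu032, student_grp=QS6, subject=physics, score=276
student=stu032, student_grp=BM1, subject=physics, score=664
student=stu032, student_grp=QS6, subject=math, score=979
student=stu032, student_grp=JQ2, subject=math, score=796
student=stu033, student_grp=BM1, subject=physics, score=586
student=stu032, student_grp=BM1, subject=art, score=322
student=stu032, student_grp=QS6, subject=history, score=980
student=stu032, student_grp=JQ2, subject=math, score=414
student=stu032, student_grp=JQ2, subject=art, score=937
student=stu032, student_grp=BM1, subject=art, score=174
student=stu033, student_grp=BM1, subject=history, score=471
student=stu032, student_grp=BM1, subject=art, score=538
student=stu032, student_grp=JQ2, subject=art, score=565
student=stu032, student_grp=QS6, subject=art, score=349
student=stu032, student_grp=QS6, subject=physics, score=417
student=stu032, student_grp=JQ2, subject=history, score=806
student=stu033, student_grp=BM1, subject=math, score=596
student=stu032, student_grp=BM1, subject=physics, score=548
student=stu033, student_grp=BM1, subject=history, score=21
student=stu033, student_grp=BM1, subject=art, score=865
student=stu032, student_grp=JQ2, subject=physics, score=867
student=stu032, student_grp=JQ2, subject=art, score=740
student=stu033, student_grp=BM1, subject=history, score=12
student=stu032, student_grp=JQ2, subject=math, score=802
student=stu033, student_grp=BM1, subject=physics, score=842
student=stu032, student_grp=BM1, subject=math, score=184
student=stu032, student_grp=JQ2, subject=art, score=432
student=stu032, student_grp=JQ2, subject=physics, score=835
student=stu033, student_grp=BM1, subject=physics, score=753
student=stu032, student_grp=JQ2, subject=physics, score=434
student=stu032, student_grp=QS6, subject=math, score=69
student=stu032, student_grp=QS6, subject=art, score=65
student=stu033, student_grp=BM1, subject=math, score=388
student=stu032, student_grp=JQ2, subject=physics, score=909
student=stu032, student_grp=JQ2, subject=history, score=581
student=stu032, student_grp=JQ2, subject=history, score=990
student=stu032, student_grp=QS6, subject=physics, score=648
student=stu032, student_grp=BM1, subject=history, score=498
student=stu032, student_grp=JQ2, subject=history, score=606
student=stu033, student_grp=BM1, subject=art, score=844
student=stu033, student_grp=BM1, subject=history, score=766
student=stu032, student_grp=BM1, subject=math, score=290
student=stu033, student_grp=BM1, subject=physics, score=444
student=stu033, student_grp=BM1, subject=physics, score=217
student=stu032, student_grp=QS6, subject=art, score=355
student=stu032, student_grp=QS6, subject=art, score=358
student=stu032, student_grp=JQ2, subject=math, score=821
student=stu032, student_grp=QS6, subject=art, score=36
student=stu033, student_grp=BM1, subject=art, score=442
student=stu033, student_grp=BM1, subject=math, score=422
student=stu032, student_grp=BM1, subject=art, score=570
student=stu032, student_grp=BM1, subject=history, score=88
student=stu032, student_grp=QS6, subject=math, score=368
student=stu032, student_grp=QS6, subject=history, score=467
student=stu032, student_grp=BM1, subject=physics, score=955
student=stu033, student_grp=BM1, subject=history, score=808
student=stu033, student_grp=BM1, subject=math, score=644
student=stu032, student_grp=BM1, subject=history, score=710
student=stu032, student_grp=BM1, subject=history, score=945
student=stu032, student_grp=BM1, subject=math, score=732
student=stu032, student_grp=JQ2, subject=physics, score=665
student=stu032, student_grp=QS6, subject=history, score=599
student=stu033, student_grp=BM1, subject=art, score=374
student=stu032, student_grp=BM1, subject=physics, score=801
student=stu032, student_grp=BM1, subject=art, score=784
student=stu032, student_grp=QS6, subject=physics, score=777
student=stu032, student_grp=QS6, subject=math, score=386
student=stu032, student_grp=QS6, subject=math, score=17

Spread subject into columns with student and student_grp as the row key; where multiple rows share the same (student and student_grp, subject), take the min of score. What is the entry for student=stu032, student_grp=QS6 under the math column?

Rows with student=stu032, student_grp=QS6 and subject=math: score values are 979, 69, 368, 386, 17.
min(979, 69, 368, 386, 17) = 17.

17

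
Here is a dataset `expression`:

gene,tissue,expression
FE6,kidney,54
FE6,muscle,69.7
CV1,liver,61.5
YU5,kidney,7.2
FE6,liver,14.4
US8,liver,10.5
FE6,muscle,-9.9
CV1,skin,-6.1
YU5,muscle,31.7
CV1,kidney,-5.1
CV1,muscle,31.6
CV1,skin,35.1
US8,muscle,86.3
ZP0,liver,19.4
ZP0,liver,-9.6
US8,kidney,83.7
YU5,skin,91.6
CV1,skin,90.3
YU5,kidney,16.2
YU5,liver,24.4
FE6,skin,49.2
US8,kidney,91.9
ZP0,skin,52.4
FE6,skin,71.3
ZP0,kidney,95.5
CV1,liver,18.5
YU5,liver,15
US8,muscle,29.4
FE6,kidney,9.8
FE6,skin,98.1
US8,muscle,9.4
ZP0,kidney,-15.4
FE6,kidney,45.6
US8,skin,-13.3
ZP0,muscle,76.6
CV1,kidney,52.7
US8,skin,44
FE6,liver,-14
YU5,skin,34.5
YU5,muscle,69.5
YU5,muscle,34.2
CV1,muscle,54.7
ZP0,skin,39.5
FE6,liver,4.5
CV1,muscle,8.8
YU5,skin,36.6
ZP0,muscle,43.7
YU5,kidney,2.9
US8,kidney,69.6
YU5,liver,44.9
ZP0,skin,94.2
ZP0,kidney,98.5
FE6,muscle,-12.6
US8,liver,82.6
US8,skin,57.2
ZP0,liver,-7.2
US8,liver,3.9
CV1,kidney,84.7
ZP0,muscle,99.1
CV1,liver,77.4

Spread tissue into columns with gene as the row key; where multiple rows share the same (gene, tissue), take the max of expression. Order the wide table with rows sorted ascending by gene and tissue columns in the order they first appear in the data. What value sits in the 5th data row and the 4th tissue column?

94.2

With rows sorted ascending by gene, row 5 is gene=ZP0. tissue columns in first-appearance order: kidney, muscle, liver, skin; column 4 is skin.
Long rows with gene=ZP0, tissue=skin: max(52.4, 39.5, 94.2) = 94.2.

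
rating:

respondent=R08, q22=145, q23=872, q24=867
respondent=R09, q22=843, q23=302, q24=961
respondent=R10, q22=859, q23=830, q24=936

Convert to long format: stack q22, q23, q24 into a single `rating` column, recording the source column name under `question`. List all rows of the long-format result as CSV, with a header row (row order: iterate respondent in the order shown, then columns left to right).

respondent,question,rating
R08,q22,145
R08,q23,872
R08,q24,867
R09,q22,843
R09,q23,302
R09,q24,961
R10,q22,859
R10,q23,830
R10,q24,936

Each (respondent, column) pair becomes one row: 3 × 3 = 9 rows.
For example, (R08, q22) → rating=145.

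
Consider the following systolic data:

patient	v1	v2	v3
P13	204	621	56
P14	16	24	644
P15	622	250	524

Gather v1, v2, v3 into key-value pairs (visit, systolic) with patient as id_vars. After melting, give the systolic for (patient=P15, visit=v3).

524

Unpivoting turns each (patient, wide-column) pair into one long row.
The wide cell at row P15, column v3 holds 524, so the long row (P15, v3) has systolic=524.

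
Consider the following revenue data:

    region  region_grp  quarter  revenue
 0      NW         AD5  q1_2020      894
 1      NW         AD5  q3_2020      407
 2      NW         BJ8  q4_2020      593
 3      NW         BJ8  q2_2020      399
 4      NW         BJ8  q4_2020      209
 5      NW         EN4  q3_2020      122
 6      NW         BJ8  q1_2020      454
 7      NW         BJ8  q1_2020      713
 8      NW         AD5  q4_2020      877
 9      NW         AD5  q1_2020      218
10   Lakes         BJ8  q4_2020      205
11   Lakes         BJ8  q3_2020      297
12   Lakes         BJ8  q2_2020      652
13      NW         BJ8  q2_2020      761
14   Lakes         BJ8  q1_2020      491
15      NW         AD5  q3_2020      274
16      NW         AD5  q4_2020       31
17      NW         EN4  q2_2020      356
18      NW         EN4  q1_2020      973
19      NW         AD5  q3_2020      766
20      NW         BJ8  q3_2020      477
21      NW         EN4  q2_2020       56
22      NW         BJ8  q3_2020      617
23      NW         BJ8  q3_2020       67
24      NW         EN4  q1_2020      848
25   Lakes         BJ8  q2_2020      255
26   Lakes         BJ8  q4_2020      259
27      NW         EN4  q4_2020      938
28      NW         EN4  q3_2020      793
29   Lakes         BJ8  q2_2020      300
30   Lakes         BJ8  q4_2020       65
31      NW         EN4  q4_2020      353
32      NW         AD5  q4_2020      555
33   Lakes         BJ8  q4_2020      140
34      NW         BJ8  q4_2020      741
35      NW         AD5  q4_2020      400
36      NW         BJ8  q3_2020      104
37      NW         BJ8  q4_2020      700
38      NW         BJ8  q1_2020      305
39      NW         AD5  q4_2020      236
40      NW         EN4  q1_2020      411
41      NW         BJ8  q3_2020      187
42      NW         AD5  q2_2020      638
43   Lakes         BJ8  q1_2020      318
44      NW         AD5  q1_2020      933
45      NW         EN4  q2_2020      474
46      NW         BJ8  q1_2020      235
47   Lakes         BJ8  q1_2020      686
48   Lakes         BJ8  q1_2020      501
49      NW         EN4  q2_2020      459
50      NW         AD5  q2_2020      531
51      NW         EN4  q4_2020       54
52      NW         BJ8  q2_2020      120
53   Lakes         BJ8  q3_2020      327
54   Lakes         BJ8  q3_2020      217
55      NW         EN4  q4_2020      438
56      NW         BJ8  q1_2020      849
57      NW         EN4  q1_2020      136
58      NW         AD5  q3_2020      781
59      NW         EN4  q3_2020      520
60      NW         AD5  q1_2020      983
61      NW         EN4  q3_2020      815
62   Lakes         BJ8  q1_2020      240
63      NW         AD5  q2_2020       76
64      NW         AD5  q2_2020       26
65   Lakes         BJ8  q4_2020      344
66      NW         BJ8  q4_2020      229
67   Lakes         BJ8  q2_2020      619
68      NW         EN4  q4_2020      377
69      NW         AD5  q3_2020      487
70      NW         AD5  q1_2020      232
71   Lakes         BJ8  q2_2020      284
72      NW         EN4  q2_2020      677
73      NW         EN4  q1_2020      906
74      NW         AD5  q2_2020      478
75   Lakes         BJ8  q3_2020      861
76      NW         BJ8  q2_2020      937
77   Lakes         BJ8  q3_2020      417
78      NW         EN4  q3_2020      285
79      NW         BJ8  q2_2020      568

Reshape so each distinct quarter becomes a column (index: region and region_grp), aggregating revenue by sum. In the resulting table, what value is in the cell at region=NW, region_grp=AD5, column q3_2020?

Rows with region=NW, region_grp=AD5 and quarter=q3_2020: revenue values are 407, 274, 766, 781, 487.
407 + 274 + 766 + 781 + 487 = 2715.

2715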